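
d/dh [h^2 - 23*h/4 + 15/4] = 2*h - 23/4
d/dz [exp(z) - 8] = exp(z)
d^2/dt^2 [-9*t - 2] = 0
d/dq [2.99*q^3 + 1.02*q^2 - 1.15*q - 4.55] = 8.97*q^2 + 2.04*q - 1.15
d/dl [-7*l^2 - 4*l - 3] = -14*l - 4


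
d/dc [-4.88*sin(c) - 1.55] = -4.88*cos(c)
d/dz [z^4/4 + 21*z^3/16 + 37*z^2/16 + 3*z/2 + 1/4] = z^3 + 63*z^2/16 + 37*z/8 + 3/2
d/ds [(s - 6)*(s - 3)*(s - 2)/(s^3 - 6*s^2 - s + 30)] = (5*s^2 - 44*s + 116)/(s^4 - 6*s^3 - 11*s^2 + 60*s + 100)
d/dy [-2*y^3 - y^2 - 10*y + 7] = -6*y^2 - 2*y - 10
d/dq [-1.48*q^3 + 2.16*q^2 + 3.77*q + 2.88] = -4.44*q^2 + 4.32*q + 3.77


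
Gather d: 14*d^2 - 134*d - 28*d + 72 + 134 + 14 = 14*d^2 - 162*d + 220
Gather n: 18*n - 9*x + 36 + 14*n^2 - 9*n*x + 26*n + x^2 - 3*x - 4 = 14*n^2 + n*(44 - 9*x) + x^2 - 12*x + 32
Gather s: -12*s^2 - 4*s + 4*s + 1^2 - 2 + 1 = -12*s^2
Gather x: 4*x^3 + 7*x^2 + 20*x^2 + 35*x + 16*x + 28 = 4*x^3 + 27*x^2 + 51*x + 28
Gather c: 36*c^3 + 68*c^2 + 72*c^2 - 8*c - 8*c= 36*c^3 + 140*c^2 - 16*c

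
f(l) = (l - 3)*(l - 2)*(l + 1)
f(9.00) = 420.00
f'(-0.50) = 5.75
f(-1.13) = -1.68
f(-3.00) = -60.00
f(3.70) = 5.59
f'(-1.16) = 14.32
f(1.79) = 0.71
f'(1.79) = -3.71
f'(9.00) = 172.00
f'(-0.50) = 5.75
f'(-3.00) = 52.00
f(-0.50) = 4.38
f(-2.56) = -39.55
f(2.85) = -0.49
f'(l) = (l - 3)*(l - 2) + (l - 3)*(l + 1) + (l - 2)*(l + 1)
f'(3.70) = 12.47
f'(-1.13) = 13.87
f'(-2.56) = 41.14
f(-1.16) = -2.10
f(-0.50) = 4.38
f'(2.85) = 2.57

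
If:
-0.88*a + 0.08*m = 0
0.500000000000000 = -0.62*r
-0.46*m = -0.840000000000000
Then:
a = 0.17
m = 1.83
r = -0.81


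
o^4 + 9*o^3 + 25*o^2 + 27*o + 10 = (o + 1)^2*(o + 2)*(o + 5)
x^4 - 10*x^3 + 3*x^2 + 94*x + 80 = (x - 8)*(x - 5)*(x + 1)*(x + 2)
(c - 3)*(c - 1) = c^2 - 4*c + 3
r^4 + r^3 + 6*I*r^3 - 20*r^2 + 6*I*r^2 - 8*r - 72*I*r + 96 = (r - 3)*(r + 4)*(r + 2*I)*(r + 4*I)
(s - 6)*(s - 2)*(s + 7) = s^3 - s^2 - 44*s + 84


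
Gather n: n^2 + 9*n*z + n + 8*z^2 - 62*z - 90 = n^2 + n*(9*z + 1) + 8*z^2 - 62*z - 90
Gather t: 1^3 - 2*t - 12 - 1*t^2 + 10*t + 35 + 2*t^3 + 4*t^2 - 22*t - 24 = 2*t^3 + 3*t^2 - 14*t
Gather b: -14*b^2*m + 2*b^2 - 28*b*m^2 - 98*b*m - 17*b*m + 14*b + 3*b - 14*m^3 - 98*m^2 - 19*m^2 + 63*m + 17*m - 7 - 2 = b^2*(2 - 14*m) + b*(-28*m^2 - 115*m + 17) - 14*m^3 - 117*m^2 + 80*m - 9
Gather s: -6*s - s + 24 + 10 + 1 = 35 - 7*s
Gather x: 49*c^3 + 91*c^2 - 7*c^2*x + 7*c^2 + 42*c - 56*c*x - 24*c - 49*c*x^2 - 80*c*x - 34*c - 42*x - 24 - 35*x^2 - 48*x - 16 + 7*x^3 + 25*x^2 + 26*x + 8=49*c^3 + 98*c^2 - 16*c + 7*x^3 + x^2*(-49*c - 10) + x*(-7*c^2 - 136*c - 64) - 32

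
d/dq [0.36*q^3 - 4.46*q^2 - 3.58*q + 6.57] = 1.08*q^2 - 8.92*q - 3.58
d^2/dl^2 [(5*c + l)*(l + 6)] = 2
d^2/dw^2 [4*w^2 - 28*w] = 8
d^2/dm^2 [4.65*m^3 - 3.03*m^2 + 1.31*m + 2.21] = 27.9*m - 6.06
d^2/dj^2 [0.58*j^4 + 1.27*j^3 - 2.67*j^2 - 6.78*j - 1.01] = 6.96*j^2 + 7.62*j - 5.34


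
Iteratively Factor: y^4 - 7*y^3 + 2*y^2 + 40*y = (y)*(y^3 - 7*y^2 + 2*y + 40) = y*(y - 4)*(y^2 - 3*y - 10) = y*(y - 4)*(y + 2)*(y - 5)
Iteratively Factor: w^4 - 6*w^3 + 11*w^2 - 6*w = (w - 2)*(w^3 - 4*w^2 + 3*w) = w*(w - 2)*(w^2 - 4*w + 3) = w*(w - 2)*(w - 1)*(w - 3)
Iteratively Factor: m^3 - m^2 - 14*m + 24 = (m + 4)*(m^2 - 5*m + 6) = (m - 3)*(m + 4)*(m - 2)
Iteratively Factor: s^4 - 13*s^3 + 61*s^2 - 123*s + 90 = (s - 3)*(s^3 - 10*s^2 + 31*s - 30) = (s - 5)*(s - 3)*(s^2 - 5*s + 6) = (s - 5)*(s - 3)*(s - 2)*(s - 3)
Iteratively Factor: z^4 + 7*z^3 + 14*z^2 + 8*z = (z + 1)*(z^3 + 6*z^2 + 8*z) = z*(z + 1)*(z^2 + 6*z + 8) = z*(z + 1)*(z + 2)*(z + 4)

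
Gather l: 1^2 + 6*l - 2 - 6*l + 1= 0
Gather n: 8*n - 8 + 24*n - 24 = 32*n - 32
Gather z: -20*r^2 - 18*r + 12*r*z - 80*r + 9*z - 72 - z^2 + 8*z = -20*r^2 - 98*r - z^2 + z*(12*r + 17) - 72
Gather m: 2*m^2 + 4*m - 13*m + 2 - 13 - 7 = 2*m^2 - 9*m - 18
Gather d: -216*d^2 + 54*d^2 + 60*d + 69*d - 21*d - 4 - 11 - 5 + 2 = -162*d^2 + 108*d - 18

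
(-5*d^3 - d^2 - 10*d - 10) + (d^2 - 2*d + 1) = -5*d^3 - 12*d - 9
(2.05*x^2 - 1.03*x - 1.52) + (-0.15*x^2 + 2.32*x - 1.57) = 1.9*x^2 + 1.29*x - 3.09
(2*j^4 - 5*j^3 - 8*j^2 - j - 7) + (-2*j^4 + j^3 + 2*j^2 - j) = -4*j^3 - 6*j^2 - 2*j - 7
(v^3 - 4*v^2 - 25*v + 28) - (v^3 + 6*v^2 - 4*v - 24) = -10*v^2 - 21*v + 52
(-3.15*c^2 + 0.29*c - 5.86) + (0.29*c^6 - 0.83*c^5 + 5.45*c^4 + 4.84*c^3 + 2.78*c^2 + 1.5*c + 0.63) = 0.29*c^6 - 0.83*c^5 + 5.45*c^4 + 4.84*c^3 - 0.37*c^2 + 1.79*c - 5.23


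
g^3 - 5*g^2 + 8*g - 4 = (g - 2)^2*(g - 1)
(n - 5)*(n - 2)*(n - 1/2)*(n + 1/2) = n^4 - 7*n^3 + 39*n^2/4 + 7*n/4 - 5/2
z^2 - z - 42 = (z - 7)*(z + 6)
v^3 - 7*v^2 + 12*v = v*(v - 4)*(v - 3)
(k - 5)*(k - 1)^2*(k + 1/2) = k^4 - 13*k^3/2 + 15*k^2/2 + k/2 - 5/2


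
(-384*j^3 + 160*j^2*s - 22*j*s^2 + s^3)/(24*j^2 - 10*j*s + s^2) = (64*j^2 - 16*j*s + s^2)/(-4*j + s)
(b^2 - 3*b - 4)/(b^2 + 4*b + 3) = (b - 4)/(b + 3)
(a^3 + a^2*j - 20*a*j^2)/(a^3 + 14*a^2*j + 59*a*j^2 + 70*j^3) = a*(a - 4*j)/(a^2 + 9*a*j + 14*j^2)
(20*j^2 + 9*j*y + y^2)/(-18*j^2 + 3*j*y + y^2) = (20*j^2 + 9*j*y + y^2)/(-18*j^2 + 3*j*y + y^2)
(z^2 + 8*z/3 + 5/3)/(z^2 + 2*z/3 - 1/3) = (3*z + 5)/(3*z - 1)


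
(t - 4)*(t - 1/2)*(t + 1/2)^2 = t^4 - 7*t^3/2 - 9*t^2/4 + 7*t/8 + 1/2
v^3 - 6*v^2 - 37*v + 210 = (v - 7)*(v - 5)*(v + 6)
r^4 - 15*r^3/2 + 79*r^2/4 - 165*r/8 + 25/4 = (r - 5/2)^2*(r - 2)*(r - 1/2)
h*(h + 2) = h^2 + 2*h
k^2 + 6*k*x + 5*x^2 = (k + x)*(k + 5*x)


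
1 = 1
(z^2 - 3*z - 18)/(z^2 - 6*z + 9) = (z^2 - 3*z - 18)/(z^2 - 6*z + 9)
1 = 1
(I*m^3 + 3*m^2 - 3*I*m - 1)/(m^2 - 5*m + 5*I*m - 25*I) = (I*m^3 + 3*m^2 - 3*I*m - 1)/(m^2 + 5*m*(-1 + I) - 25*I)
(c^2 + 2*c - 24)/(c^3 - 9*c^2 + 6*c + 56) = (c + 6)/(c^2 - 5*c - 14)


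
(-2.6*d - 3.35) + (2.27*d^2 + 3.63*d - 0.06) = 2.27*d^2 + 1.03*d - 3.41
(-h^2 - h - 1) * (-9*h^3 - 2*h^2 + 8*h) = 9*h^5 + 11*h^4 + 3*h^3 - 6*h^2 - 8*h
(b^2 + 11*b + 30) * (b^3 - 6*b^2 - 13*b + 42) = b^5 + 5*b^4 - 49*b^3 - 281*b^2 + 72*b + 1260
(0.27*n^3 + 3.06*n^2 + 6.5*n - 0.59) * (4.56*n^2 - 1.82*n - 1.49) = 1.2312*n^5 + 13.4622*n^4 + 23.6685*n^3 - 19.0798*n^2 - 8.6112*n + 0.8791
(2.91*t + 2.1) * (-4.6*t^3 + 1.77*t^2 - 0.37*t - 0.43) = -13.386*t^4 - 4.5093*t^3 + 2.6403*t^2 - 2.0283*t - 0.903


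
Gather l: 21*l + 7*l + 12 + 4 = 28*l + 16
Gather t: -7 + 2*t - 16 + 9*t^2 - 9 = 9*t^2 + 2*t - 32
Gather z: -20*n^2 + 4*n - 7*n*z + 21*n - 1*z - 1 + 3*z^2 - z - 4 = -20*n^2 + 25*n + 3*z^2 + z*(-7*n - 2) - 5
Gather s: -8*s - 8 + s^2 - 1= s^2 - 8*s - 9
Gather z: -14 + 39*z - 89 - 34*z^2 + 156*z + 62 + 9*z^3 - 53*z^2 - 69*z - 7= 9*z^3 - 87*z^2 + 126*z - 48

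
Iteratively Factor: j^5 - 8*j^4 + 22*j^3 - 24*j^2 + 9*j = (j - 3)*(j^4 - 5*j^3 + 7*j^2 - 3*j) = (j - 3)^2*(j^3 - 2*j^2 + j) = j*(j - 3)^2*(j^2 - 2*j + 1) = j*(j - 3)^2*(j - 1)*(j - 1)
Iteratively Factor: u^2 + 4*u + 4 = (u + 2)*(u + 2)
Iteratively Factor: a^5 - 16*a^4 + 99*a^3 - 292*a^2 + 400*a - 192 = (a - 4)*(a^4 - 12*a^3 + 51*a^2 - 88*a + 48) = (a - 4)*(a - 3)*(a^3 - 9*a^2 + 24*a - 16) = (a - 4)*(a - 3)*(a - 1)*(a^2 - 8*a + 16) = (a - 4)^2*(a - 3)*(a - 1)*(a - 4)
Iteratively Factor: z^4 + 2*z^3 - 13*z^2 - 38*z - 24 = (z + 2)*(z^3 - 13*z - 12) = (z + 1)*(z + 2)*(z^2 - z - 12) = (z + 1)*(z + 2)*(z + 3)*(z - 4)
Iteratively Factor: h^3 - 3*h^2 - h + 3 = (h - 3)*(h^2 - 1) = (h - 3)*(h - 1)*(h + 1)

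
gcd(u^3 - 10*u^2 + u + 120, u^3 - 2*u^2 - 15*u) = u^2 - 2*u - 15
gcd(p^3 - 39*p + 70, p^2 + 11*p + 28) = p + 7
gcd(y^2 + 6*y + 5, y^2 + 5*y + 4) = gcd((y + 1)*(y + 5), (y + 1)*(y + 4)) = y + 1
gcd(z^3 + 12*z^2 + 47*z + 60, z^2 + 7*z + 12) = z^2 + 7*z + 12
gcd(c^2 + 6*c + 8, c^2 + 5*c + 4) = c + 4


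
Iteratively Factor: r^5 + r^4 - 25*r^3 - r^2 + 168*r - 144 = (r - 3)*(r^4 + 4*r^3 - 13*r^2 - 40*r + 48) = (r - 3)*(r + 4)*(r^3 - 13*r + 12) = (r - 3)*(r - 1)*(r + 4)*(r^2 + r - 12) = (r - 3)*(r - 1)*(r + 4)^2*(r - 3)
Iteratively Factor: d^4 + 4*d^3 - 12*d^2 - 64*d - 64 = (d - 4)*(d^3 + 8*d^2 + 20*d + 16) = (d - 4)*(d + 4)*(d^2 + 4*d + 4) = (d - 4)*(d + 2)*(d + 4)*(d + 2)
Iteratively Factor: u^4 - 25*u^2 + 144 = (u - 4)*(u^3 + 4*u^2 - 9*u - 36) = (u - 4)*(u + 3)*(u^2 + u - 12) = (u - 4)*(u + 3)*(u + 4)*(u - 3)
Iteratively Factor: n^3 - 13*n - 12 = (n + 1)*(n^2 - n - 12) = (n + 1)*(n + 3)*(n - 4)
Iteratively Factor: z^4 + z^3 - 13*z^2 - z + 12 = (z - 3)*(z^3 + 4*z^2 - z - 4) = (z - 3)*(z + 4)*(z^2 - 1) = (z - 3)*(z + 1)*(z + 4)*(z - 1)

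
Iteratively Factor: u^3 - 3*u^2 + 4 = (u - 2)*(u^2 - u - 2) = (u - 2)*(u + 1)*(u - 2)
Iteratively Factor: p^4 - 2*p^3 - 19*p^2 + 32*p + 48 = (p - 3)*(p^3 + p^2 - 16*p - 16) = (p - 3)*(p + 1)*(p^2 - 16) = (p - 4)*(p - 3)*(p + 1)*(p + 4)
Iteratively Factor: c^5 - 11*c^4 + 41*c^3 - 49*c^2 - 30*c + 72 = (c - 2)*(c^4 - 9*c^3 + 23*c^2 - 3*c - 36) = (c - 4)*(c - 2)*(c^3 - 5*c^2 + 3*c + 9) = (c - 4)*(c - 3)*(c - 2)*(c^2 - 2*c - 3) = (c - 4)*(c - 3)*(c - 2)*(c + 1)*(c - 3)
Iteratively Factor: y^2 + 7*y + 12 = (y + 3)*(y + 4)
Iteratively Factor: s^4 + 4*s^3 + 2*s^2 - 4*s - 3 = (s + 1)*(s^3 + 3*s^2 - s - 3) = (s - 1)*(s + 1)*(s^2 + 4*s + 3) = (s - 1)*(s + 1)^2*(s + 3)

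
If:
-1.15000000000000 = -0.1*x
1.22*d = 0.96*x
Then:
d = 9.05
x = 11.50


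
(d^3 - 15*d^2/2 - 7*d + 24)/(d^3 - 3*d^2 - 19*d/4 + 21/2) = 2*(d - 8)/(2*d - 7)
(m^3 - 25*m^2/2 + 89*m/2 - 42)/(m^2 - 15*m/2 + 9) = (m^2 - 11*m + 28)/(m - 6)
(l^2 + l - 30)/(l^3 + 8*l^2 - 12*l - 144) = (l - 5)/(l^2 + 2*l - 24)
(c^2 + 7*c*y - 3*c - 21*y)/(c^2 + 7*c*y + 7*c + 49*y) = (c - 3)/(c + 7)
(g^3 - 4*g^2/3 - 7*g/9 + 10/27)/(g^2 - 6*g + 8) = (27*g^3 - 36*g^2 - 21*g + 10)/(27*(g^2 - 6*g + 8))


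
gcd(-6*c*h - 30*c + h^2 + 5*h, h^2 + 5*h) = h + 5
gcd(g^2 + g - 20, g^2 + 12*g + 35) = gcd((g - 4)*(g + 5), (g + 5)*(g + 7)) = g + 5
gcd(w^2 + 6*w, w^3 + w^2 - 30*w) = w^2 + 6*w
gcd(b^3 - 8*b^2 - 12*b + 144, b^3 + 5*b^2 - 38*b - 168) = b^2 - 2*b - 24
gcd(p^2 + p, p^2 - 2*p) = p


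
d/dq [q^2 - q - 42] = 2*q - 1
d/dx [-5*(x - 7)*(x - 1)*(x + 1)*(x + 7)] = 20*x*(25 - x^2)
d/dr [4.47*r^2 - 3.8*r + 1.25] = 8.94*r - 3.8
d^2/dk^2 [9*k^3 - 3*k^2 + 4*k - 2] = 54*k - 6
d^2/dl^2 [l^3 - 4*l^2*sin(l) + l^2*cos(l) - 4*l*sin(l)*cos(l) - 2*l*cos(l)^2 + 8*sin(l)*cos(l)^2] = 4*l^2*sin(l) - l^2*cos(l) - 4*l*sin(l) + 8*l*sin(2*l) - 16*l*cos(l) + 4*l*cos(2*l) + 6*l - 10*sin(l) + 4*sin(2*l) - 18*sin(3*l) + 2*cos(l) - 8*cos(2*l)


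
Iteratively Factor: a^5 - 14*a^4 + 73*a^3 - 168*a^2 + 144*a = (a - 4)*(a^4 - 10*a^3 + 33*a^2 - 36*a) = a*(a - 4)*(a^3 - 10*a^2 + 33*a - 36) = a*(a - 4)*(a - 3)*(a^2 - 7*a + 12) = a*(a - 4)*(a - 3)^2*(a - 4)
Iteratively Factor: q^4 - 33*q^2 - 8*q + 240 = (q - 5)*(q^3 + 5*q^2 - 8*q - 48) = (q - 5)*(q + 4)*(q^2 + q - 12) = (q - 5)*(q + 4)^2*(q - 3)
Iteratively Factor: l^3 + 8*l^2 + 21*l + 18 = (l + 3)*(l^2 + 5*l + 6) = (l + 3)^2*(l + 2)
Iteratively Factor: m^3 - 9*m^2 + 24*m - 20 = (m - 5)*(m^2 - 4*m + 4) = (m - 5)*(m - 2)*(m - 2)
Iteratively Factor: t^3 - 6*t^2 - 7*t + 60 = (t - 4)*(t^2 - 2*t - 15) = (t - 4)*(t + 3)*(t - 5)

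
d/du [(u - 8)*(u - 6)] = 2*u - 14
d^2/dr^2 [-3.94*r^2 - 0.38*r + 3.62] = -7.88000000000000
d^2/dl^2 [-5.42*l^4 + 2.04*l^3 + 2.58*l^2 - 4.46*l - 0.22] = -65.04*l^2 + 12.24*l + 5.16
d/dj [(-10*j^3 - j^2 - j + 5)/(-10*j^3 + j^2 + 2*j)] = (-20*j^4 - 60*j^3 + 149*j^2 - 10*j - 10)/(j^2*(100*j^4 - 20*j^3 - 39*j^2 + 4*j + 4))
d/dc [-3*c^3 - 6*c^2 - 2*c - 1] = -9*c^2 - 12*c - 2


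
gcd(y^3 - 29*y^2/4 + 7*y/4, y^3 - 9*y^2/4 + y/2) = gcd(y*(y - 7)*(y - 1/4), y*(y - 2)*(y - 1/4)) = y^2 - y/4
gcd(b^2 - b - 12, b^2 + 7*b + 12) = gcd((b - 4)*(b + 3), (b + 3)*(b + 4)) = b + 3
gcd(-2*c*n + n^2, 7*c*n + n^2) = n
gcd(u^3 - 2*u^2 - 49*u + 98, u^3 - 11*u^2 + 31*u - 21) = u - 7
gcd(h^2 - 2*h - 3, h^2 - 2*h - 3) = h^2 - 2*h - 3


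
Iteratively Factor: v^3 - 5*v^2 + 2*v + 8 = (v - 4)*(v^2 - v - 2) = (v - 4)*(v + 1)*(v - 2)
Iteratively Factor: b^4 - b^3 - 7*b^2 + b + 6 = (b + 2)*(b^3 - 3*b^2 - b + 3) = (b - 1)*(b + 2)*(b^2 - 2*b - 3) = (b - 3)*(b - 1)*(b + 2)*(b + 1)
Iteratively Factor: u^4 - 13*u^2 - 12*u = (u - 4)*(u^3 + 4*u^2 + 3*u) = (u - 4)*(u + 3)*(u^2 + u) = u*(u - 4)*(u + 3)*(u + 1)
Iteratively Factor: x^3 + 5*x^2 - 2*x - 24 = (x - 2)*(x^2 + 7*x + 12) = (x - 2)*(x + 3)*(x + 4)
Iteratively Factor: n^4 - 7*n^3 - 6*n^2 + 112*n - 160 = (n - 5)*(n^3 - 2*n^2 - 16*n + 32) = (n - 5)*(n - 2)*(n^2 - 16) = (n - 5)*(n - 4)*(n - 2)*(n + 4)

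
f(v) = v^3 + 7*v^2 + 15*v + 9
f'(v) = 3*v^2 + 14*v + 15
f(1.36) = 44.86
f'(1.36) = 39.59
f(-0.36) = 4.46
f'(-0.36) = 10.35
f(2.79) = 127.06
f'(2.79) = 77.41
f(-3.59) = -0.90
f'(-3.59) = 3.40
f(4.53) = 313.56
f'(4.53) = 139.98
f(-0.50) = 3.12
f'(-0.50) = 8.75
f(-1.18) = -0.60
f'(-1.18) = 2.66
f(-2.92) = -0.01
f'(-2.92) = -0.30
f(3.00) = 144.00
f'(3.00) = 84.00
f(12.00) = 2925.00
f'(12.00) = 615.00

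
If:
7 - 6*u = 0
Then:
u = 7/6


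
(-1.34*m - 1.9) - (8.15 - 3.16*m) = 1.82*m - 10.05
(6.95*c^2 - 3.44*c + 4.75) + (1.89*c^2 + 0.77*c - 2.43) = 8.84*c^2 - 2.67*c + 2.32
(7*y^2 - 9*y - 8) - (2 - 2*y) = 7*y^2 - 7*y - 10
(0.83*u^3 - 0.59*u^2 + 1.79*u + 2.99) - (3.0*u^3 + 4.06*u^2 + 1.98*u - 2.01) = -2.17*u^3 - 4.65*u^2 - 0.19*u + 5.0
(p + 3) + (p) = 2*p + 3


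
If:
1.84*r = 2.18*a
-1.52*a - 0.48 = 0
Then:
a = -0.32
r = -0.37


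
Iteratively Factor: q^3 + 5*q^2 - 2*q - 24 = (q + 3)*(q^2 + 2*q - 8) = (q - 2)*(q + 3)*(q + 4)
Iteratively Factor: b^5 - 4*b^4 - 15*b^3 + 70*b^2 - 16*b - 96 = (b + 1)*(b^4 - 5*b^3 - 10*b^2 + 80*b - 96) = (b + 1)*(b + 4)*(b^3 - 9*b^2 + 26*b - 24) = (b - 2)*(b + 1)*(b + 4)*(b^2 - 7*b + 12) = (b - 4)*(b - 2)*(b + 1)*(b + 4)*(b - 3)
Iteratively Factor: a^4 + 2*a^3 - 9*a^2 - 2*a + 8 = (a + 1)*(a^3 + a^2 - 10*a + 8) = (a + 1)*(a + 4)*(a^2 - 3*a + 2) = (a - 2)*(a + 1)*(a + 4)*(a - 1)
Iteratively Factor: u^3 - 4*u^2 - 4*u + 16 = (u + 2)*(u^2 - 6*u + 8) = (u - 4)*(u + 2)*(u - 2)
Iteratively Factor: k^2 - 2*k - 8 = (k + 2)*(k - 4)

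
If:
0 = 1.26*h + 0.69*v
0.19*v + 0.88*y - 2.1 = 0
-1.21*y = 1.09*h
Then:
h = -1.84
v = 3.36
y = 1.66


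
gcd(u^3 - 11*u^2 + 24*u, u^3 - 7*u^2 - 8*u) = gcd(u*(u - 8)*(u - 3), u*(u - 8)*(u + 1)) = u^2 - 8*u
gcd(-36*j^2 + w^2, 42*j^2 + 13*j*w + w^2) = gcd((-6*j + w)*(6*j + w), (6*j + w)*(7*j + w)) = 6*j + w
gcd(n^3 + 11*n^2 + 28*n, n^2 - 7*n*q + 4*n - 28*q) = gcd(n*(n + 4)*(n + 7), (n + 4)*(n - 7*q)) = n + 4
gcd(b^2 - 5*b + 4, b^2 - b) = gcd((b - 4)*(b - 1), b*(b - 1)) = b - 1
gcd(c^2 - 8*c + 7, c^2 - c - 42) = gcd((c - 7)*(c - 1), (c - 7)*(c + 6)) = c - 7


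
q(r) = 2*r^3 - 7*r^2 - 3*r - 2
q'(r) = 6*r^2 - 14*r - 3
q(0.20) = -2.86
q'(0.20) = -5.56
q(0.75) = -7.34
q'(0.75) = -10.12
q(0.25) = -3.16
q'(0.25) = -6.12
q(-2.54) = -72.32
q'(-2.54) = 71.27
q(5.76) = 130.68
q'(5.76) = 115.43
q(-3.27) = -136.97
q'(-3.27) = 106.94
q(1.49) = -15.39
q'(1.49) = -10.54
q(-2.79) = -91.55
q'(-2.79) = 82.76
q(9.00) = 862.00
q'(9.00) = 357.00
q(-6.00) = -668.00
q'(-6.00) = 297.00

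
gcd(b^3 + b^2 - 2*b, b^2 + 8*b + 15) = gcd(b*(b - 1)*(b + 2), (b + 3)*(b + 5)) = 1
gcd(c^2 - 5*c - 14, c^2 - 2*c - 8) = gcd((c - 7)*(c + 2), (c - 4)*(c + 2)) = c + 2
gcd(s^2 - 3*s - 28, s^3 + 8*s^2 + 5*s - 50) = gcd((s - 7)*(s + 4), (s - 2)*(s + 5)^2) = 1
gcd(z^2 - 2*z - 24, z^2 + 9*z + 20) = z + 4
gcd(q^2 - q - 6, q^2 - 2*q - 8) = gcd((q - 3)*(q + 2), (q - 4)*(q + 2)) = q + 2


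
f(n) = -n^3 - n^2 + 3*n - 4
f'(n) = -3*n^2 - 2*n + 3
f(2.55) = -19.43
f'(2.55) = -21.61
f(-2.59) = -1.10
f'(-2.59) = -11.94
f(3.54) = -50.27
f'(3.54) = -41.67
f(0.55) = -2.82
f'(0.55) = 0.99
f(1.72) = -6.89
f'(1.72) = -9.32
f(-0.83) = -6.61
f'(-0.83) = 2.59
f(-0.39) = -5.26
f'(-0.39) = 3.32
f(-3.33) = 11.85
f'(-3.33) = -23.61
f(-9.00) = 617.00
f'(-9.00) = -222.00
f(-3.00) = 5.00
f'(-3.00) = -18.00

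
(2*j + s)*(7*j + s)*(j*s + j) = 14*j^3*s + 14*j^3 + 9*j^2*s^2 + 9*j^2*s + j*s^3 + j*s^2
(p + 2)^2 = p^2 + 4*p + 4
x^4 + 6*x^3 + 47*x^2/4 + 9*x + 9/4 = (x + 1/2)*(x + 1)*(x + 3/2)*(x + 3)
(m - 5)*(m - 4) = m^2 - 9*m + 20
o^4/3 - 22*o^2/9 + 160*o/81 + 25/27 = (o/3 + 1)*(o - 5/3)^2*(o + 1/3)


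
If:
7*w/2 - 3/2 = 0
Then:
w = 3/7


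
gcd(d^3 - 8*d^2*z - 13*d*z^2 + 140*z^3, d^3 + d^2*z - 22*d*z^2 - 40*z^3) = -d^2 + d*z + 20*z^2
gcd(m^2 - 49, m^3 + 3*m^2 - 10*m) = 1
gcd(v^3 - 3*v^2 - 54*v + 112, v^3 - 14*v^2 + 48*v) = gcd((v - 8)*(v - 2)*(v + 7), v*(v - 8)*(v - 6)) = v - 8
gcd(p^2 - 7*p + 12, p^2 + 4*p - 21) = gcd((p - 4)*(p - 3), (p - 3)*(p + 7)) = p - 3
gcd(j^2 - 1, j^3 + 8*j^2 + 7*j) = j + 1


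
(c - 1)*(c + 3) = c^2 + 2*c - 3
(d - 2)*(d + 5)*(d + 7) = d^3 + 10*d^2 + 11*d - 70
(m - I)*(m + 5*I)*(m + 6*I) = m^3 + 10*I*m^2 - 19*m + 30*I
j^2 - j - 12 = (j - 4)*(j + 3)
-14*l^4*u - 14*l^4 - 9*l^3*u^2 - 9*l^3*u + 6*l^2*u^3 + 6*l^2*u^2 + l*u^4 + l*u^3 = (-2*l + u)*(l + u)*(7*l + u)*(l*u + l)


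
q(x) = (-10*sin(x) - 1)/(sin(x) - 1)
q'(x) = -(-10*sin(x) - 1)*cos(x)/(sin(x) - 1)^2 - 10*cos(x)/(sin(x) - 1)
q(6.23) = 0.44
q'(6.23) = 9.90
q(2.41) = 23.14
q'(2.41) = -74.28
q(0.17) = 3.24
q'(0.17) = 15.71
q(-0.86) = -3.74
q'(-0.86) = 2.32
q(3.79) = -3.14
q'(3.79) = -3.41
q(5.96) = -1.65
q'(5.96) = 6.01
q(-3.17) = 1.32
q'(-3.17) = -11.65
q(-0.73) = -3.40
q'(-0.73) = 2.95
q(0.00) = 1.00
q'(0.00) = 11.00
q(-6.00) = 5.27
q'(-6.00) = 20.34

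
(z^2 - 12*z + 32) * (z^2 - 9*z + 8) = z^4 - 21*z^3 + 148*z^2 - 384*z + 256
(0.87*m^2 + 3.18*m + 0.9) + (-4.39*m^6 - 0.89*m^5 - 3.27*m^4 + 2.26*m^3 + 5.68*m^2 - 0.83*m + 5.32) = -4.39*m^6 - 0.89*m^5 - 3.27*m^4 + 2.26*m^3 + 6.55*m^2 + 2.35*m + 6.22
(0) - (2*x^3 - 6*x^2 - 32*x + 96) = -2*x^3 + 6*x^2 + 32*x - 96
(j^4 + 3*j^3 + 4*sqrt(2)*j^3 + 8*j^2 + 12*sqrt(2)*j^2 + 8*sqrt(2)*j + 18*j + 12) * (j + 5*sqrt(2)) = j^5 + 3*j^4 + 9*sqrt(2)*j^4 + 27*sqrt(2)*j^3 + 48*j^3 + 48*sqrt(2)*j^2 + 138*j^2 + 92*j + 90*sqrt(2)*j + 60*sqrt(2)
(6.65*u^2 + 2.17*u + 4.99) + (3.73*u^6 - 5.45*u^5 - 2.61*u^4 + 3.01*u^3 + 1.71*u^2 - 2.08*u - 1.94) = 3.73*u^6 - 5.45*u^5 - 2.61*u^4 + 3.01*u^3 + 8.36*u^2 + 0.0899999999999999*u + 3.05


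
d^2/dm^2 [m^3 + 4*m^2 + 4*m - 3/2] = 6*m + 8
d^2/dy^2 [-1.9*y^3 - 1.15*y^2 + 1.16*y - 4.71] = -11.4*y - 2.3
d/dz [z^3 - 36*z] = 3*z^2 - 36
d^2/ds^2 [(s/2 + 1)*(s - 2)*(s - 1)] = 3*s - 1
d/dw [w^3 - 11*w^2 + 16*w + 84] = 3*w^2 - 22*w + 16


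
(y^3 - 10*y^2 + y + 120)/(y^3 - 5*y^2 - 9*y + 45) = (y - 8)/(y - 3)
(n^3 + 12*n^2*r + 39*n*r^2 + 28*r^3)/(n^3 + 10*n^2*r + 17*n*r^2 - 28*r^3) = (-n - r)/(-n + r)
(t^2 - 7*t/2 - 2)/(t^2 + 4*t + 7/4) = 2*(t - 4)/(2*t + 7)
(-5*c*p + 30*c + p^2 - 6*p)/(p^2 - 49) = (-5*c*p + 30*c + p^2 - 6*p)/(p^2 - 49)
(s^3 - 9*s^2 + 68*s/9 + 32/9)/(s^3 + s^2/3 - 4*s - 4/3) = (3*s^2 - 28*s + 32)/(3*(s^2 - 4))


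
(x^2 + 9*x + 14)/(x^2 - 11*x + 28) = (x^2 + 9*x + 14)/(x^2 - 11*x + 28)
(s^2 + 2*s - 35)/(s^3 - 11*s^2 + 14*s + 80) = (s + 7)/(s^2 - 6*s - 16)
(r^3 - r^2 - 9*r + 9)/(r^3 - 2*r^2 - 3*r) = (r^2 + 2*r - 3)/(r*(r + 1))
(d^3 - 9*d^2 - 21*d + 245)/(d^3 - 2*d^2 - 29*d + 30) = (d^2 - 14*d + 49)/(d^2 - 7*d + 6)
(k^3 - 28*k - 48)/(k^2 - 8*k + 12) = (k^2 + 6*k + 8)/(k - 2)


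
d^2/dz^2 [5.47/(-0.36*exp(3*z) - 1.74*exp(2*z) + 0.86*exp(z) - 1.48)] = (-5.47*(1.08*exp(2*z) + 3.48*exp(z) - 0.86)*(2.16*exp(2*z) + 6.96*exp(z) - 1.72)*exp(z) + (17.7228*exp(2*z) + 38.0712*exp(z) - 4.7042)*(0.36*exp(3*z) + 1.74*exp(2*z) - 0.86*exp(z) + 1.48))*exp(z)/(0.36*exp(3*z) + 1.74*exp(2*z) - 0.86*exp(z) + 1.48)^3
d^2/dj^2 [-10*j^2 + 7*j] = -20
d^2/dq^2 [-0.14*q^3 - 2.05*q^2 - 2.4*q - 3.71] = -0.84*q - 4.1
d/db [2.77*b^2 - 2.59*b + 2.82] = 5.54*b - 2.59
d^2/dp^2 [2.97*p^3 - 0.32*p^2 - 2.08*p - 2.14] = 17.82*p - 0.64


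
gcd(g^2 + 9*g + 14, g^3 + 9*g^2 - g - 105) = g + 7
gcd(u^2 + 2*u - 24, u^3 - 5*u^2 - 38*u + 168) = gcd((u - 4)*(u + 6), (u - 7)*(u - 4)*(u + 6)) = u^2 + 2*u - 24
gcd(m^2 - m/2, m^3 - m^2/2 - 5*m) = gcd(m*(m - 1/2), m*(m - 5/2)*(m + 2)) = m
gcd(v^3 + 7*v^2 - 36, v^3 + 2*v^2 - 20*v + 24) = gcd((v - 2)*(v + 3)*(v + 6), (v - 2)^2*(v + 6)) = v^2 + 4*v - 12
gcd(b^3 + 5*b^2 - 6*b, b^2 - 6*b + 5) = b - 1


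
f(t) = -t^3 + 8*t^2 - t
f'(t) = -3*t^2 + 16*t - 1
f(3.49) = 51.44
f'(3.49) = 18.30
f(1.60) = 14.78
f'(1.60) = 16.92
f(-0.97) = 9.41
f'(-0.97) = -19.34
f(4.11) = 61.60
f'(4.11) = 14.08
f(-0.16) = 0.37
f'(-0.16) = -3.64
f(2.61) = 34.11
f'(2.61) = 20.32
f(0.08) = -0.03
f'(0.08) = 0.26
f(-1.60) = 26.18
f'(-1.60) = -34.28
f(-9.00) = 1386.00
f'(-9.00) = -388.00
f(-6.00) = 510.00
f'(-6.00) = -205.00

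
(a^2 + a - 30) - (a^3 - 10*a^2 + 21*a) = -a^3 + 11*a^2 - 20*a - 30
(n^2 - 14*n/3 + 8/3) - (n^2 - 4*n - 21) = 71/3 - 2*n/3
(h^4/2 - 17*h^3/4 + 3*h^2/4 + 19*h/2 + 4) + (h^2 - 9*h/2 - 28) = h^4/2 - 17*h^3/4 + 7*h^2/4 + 5*h - 24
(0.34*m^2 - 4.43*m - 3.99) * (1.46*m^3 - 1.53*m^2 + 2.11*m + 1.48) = 0.4964*m^5 - 6.988*m^4 + 1.6699*m^3 - 2.7394*m^2 - 14.9753*m - 5.9052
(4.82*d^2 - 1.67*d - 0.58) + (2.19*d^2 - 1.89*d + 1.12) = 7.01*d^2 - 3.56*d + 0.54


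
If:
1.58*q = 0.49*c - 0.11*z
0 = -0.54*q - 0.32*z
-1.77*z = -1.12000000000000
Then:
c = -1.07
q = -0.37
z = 0.63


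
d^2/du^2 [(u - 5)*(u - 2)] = 2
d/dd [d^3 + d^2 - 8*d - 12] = 3*d^2 + 2*d - 8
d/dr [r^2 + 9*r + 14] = 2*r + 9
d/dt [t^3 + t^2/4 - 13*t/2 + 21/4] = 3*t^2 + t/2 - 13/2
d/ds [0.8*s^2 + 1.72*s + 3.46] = 1.6*s + 1.72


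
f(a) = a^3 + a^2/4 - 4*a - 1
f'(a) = 3*a^2 + a/2 - 4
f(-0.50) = 0.94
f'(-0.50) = -3.50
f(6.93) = 316.10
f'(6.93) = 143.54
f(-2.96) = -12.90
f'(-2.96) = 20.80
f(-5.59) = -145.50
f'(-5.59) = 86.95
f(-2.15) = -1.18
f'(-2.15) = 8.79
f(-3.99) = -44.58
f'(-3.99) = 41.77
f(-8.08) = -479.87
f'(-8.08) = 187.82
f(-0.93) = 2.13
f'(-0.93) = -1.87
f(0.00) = -1.00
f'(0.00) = -4.00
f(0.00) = -1.00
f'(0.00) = -4.00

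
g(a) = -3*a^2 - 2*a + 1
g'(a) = -6*a - 2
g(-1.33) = -1.65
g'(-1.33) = 5.98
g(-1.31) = -1.53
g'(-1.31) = 5.86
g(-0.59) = 1.14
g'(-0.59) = 1.54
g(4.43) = -66.73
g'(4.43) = -28.58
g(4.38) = -65.31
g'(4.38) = -28.28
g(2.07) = -15.99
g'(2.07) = -14.42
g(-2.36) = -10.99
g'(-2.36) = 12.16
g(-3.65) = -31.67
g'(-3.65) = 19.90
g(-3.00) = -20.00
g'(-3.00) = 16.00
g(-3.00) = -20.00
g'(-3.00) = 16.00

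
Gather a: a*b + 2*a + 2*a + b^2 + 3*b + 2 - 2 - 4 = a*(b + 4) + b^2 + 3*b - 4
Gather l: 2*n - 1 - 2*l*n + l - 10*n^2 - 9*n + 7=l*(1 - 2*n) - 10*n^2 - 7*n + 6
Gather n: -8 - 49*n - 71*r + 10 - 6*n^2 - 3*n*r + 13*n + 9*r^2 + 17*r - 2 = -6*n^2 + n*(-3*r - 36) + 9*r^2 - 54*r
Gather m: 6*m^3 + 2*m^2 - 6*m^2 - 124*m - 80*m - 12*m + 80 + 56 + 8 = 6*m^3 - 4*m^2 - 216*m + 144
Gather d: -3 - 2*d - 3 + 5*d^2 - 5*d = 5*d^2 - 7*d - 6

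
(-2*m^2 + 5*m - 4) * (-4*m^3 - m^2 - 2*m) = 8*m^5 - 18*m^4 + 15*m^3 - 6*m^2 + 8*m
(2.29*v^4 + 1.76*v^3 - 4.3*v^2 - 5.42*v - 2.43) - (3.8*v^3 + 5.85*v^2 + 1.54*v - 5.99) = 2.29*v^4 - 2.04*v^3 - 10.15*v^2 - 6.96*v + 3.56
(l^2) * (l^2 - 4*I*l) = l^4 - 4*I*l^3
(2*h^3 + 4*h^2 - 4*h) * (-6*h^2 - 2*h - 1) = -12*h^5 - 28*h^4 + 14*h^3 + 4*h^2 + 4*h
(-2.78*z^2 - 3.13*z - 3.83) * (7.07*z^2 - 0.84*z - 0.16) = -19.6546*z^4 - 19.7939*z^3 - 24.0041*z^2 + 3.718*z + 0.6128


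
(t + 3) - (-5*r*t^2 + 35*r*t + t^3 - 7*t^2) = 5*r*t^2 - 35*r*t - t^3 + 7*t^2 + t + 3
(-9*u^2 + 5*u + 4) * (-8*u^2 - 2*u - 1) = 72*u^4 - 22*u^3 - 33*u^2 - 13*u - 4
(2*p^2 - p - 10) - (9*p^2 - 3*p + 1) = -7*p^2 + 2*p - 11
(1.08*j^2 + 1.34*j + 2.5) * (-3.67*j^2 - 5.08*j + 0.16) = -3.9636*j^4 - 10.4042*j^3 - 15.8094*j^2 - 12.4856*j + 0.4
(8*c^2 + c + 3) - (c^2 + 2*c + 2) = 7*c^2 - c + 1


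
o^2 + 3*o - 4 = (o - 1)*(o + 4)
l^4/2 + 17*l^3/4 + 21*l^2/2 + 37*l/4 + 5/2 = (l/2 + 1)*(l + 1/2)*(l + 1)*(l + 5)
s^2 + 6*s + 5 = (s + 1)*(s + 5)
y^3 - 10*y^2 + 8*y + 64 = (y - 8)*(y - 4)*(y + 2)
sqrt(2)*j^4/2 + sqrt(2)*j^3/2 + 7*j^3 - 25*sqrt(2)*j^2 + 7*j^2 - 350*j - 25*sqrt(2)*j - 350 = (j - 5*sqrt(2))*(j + 5*sqrt(2))*(j + 7*sqrt(2))*(sqrt(2)*j/2 + sqrt(2)/2)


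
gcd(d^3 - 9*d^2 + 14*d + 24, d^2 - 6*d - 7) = d + 1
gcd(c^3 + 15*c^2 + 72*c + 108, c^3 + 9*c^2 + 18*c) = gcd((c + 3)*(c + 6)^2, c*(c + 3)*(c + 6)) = c^2 + 9*c + 18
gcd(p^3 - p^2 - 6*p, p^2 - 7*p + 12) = p - 3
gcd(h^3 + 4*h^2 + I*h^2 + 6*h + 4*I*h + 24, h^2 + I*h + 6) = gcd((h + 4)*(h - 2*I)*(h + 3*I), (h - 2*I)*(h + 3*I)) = h^2 + I*h + 6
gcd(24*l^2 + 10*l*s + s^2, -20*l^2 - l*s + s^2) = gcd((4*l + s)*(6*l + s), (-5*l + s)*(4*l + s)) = 4*l + s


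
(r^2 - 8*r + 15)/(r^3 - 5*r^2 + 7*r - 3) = (r - 5)/(r^2 - 2*r + 1)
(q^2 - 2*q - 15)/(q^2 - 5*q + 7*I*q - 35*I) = (q + 3)/(q + 7*I)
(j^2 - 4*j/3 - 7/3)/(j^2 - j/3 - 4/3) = (3*j - 7)/(3*j - 4)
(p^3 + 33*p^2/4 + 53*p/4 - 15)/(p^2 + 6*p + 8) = (4*p^2 + 17*p - 15)/(4*(p + 2))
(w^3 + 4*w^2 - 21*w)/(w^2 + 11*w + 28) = w*(w - 3)/(w + 4)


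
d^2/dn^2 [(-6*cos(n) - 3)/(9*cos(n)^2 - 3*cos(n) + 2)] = 6*(-1458*(1 - cos(2*n))^2*cos(n) - 378*(1 - cos(2*n))^2 + 619*cos(n) - 438*cos(2*n) - 675*cos(3*n) + 324*cos(5*n) + 1098)/(6*cos(n) - 9*cos(2*n) - 13)^3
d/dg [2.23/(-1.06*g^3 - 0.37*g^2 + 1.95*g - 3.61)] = (7.0914*g^2 + 1.6502*g - 4.3485)/(1.06*g^3 + 0.37*g^2 - 1.95*g + 3.61)^2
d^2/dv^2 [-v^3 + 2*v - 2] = -6*v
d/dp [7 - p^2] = -2*p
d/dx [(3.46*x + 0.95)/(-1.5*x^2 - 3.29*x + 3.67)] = (5.19*x^2 + 2.85*x + 15.8237)/(2.25*x^4 + 9.87*x^3 - 0.1859*x^2 - 24.1486*x + 13.4689)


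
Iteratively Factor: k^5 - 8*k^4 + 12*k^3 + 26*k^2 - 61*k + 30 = (k - 3)*(k^4 - 5*k^3 - 3*k^2 + 17*k - 10) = (k - 3)*(k + 2)*(k^3 - 7*k^2 + 11*k - 5) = (k - 5)*(k - 3)*(k + 2)*(k^2 - 2*k + 1) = (k - 5)*(k - 3)*(k - 1)*(k + 2)*(k - 1)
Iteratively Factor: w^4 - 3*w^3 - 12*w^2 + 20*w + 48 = (w - 3)*(w^3 - 12*w - 16) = (w - 3)*(w + 2)*(w^2 - 2*w - 8) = (w - 4)*(w - 3)*(w + 2)*(w + 2)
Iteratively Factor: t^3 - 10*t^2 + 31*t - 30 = (t - 5)*(t^2 - 5*t + 6) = (t - 5)*(t - 2)*(t - 3)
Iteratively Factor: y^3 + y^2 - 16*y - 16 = (y - 4)*(y^2 + 5*y + 4) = (y - 4)*(y + 1)*(y + 4)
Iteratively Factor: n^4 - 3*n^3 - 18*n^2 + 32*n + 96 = (n + 3)*(n^3 - 6*n^2 + 32) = (n + 2)*(n + 3)*(n^2 - 8*n + 16) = (n - 4)*(n + 2)*(n + 3)*(n - 4)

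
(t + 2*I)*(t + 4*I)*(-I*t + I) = -I*t^3 + 6*t^2 + I*t^2 - 6*t + 8*I*t - 8*I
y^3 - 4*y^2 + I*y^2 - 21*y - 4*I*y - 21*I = (y - 7)*(y + 3)*(y + I)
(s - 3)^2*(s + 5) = s^3 - s^2 - 21*s + 45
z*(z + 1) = z^2 + z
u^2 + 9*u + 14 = (u + 2)*(u + 7)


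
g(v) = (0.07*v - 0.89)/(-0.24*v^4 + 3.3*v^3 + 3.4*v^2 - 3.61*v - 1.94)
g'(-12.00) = 0.00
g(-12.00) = 0.00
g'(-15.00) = 0.00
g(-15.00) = 0.00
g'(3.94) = 0.00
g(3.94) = -0.00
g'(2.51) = 0.02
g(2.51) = -0.01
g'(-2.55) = 0.05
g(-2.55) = 0.03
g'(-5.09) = 0.00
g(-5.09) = 0.00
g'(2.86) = 0.01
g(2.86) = -0.01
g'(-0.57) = -10.96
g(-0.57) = -1.59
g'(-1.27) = 10.14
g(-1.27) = -1.31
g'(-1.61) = 2.05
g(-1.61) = 0.37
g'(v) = (0.07*v - 0.89)*(0.96*v^3 - 9.9*v^2 - 6.8*v + 3.61)/(-0.24*v^4 + 3.3*v^3 + 3.4*v^2 - 3.61*v - 1.94)^2 + 0.07/(-0.24*v^4 + 3.3*v^3 + 3.4*v^2 - 3.61*v - 1.94) = (0.0504*v^4 - 1.3164*v^3 + 8.573*v^2 + 6.052*v - 3.3487)/(0.0576*v^8 - 1.584*v^7 + 9.258*v^6 + 24.1728*v^5 - 11.3348*v^4 - 37.352*v^3 - 0.1599*v^2 + 14.0068*v + 3.7636)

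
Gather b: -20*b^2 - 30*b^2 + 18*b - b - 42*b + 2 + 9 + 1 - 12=-50*b^2 - 25*b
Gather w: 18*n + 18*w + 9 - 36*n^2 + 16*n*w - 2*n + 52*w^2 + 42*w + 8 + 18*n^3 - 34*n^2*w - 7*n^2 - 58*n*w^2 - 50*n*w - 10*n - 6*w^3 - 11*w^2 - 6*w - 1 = 18*n^3 - 43*n^2 + 6*n - 6*w^3 + w^2*(41 - 58*n) + w*(-34*n^2 - 34*n + 54) + 16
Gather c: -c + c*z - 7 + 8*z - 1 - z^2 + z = c*(z - 1) - z^2 + 9*z - 8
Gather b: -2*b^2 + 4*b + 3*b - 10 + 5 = -2*b^2 + 7*b - 5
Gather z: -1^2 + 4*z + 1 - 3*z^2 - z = -3*z^2 + 3*z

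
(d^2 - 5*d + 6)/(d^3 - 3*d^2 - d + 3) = (d - 2)/(d^2 - 1)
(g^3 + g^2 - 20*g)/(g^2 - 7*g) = (g^2 + g - 20)/(g - 7)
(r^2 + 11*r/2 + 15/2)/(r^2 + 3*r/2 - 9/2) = (2*r + 5)/(2*r - 3)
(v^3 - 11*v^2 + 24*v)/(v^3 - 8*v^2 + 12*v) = (v^2 - 11*v + 24)/(v^2 - 8*v + 12)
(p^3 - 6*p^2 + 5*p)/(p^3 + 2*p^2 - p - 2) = p*(p - 5)/(p^2 + 3*p + 2)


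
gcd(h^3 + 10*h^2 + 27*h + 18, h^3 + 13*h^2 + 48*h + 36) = h^2 + 7*h + 6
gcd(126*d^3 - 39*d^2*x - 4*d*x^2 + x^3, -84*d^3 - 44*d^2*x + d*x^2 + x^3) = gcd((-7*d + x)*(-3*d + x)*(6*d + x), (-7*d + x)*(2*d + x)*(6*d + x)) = -42*d^2 - d*x + x^2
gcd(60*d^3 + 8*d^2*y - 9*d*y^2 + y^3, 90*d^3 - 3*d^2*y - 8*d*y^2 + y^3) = 30*d^2 - 11*d*y + y^2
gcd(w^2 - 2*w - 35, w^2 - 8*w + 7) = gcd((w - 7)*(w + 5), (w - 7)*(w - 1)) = w - 7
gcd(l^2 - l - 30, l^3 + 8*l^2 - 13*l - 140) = l + 5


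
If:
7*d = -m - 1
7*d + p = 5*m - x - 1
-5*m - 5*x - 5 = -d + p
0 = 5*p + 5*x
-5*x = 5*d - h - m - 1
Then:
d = -1/7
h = -57/7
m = 0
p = 9/7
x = -9/7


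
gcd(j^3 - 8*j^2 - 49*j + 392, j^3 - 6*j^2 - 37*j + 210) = j - 7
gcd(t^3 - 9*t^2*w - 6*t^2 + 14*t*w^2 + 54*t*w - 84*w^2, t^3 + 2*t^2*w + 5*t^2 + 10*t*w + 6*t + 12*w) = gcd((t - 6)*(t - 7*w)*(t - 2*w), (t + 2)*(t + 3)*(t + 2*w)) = 1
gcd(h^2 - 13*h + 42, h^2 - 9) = 1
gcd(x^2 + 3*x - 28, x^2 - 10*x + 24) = x - 4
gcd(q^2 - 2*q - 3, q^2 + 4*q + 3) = q + 1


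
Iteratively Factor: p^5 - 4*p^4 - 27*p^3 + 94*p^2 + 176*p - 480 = (p - 2)*(p^4 - 2*p^3 - 31*p^2 + 32*p + 240) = (p - 5)*(p - 2)*(p^3 + 3*p^2 - 16*p - 48) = (p - 5)*(p - 2)*(p + 4)*(p^2 - p - 12) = (p - 5)*(p - 4)*(p - 2)*(p + 4)*(p + 3)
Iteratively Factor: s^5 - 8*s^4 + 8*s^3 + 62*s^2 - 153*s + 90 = (s - 2)*(s^4 - 6*s^3 - 4*s^2 + 54*s - 45) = (s - 3)*(s - 2)*(s^3 - 3*s^2 - 13*s + 15) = (s - 5)*(s - 3)*(s - 2)*(s^2 + 2*s - 3) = (s - 5)*(s - 3)*(s - 2)*(s + 3)*(s - 1)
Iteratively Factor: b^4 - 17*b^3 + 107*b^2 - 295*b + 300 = (b - 4)*(b^3 - 13*b^2 + 55*b - 75) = (b - 4)*(b - 3)*(b^2 - 10*b + 25) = (b - 5)*(b - 4)*(b - 3)*(b - 5)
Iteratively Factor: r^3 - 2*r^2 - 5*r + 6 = (r + 2)*(r^2 - 4*r + 3) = (r - 3)*(r + 2)*(r - 1)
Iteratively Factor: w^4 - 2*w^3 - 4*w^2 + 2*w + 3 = (w + 1)*(w^3 - 3*w^2 - w + 3) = (w - 3)*(w + 1)*(w^2 - 1) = (w - 3)*(w + 1)^2*(w - 1)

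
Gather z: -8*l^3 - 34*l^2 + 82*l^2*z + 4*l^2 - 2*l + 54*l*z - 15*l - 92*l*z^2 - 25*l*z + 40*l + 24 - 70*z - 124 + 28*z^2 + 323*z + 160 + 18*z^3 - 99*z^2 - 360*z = -8*l^3 - 30*l^2 + 23*l + 18*z^3 + z^2*(-92*l - 71) + z*(82*l^2 + 29*l - 107) + 60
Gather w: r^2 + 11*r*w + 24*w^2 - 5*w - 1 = r^2 + 24*w^2 + w*(11*r - 5) - 1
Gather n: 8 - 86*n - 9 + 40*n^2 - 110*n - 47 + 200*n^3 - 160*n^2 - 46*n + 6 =200*n^3 - 120*n^2 - 242*n - 42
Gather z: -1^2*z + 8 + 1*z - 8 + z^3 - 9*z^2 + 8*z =z^3 - 9*z^2 + 8*z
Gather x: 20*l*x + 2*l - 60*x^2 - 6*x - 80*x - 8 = 2*l - 60*x^2 + x*(20*l - 86) - 8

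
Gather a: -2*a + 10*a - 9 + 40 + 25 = 8*a + 56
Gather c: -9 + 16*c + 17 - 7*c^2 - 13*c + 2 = -7*c^2 + 3*c + 10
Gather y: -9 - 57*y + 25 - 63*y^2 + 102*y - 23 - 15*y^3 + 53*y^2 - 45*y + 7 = -15*y^3 - 10*y^2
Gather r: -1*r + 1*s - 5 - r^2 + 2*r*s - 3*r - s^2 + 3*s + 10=-r^2 + r*(2*s - 4) - s^2 + 4*s + 5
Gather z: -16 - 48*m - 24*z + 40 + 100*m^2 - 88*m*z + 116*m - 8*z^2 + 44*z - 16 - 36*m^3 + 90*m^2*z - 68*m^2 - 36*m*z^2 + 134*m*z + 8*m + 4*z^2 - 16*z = -36*m^3 + 32*m^2 + 76*m + z^2*(-36*m - 4) + z*(90*m^2 + 46*m + 4) + 8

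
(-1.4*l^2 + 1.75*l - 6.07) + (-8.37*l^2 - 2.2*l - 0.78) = -9.77*l^2 - 0.45*l - 6.85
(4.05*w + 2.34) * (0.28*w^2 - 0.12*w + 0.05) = 1.134*w^3 + 0.1692*w^2 - 0.0783*w + 0.117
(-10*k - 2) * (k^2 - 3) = -10*k^3 - 2*k^2 + 30*k + 6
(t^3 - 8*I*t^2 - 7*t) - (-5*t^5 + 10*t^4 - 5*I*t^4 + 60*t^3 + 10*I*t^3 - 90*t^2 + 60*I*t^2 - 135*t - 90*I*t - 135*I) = 5*t^5 - 10*t^4 + 5*I*t^4 - 59*t^3 - 10*I*t^3 + 90*t^2 - 68*I*t^2 + 128*t + 90*I*t + 135*I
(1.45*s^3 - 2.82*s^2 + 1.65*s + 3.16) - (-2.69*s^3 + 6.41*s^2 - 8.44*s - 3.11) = 4.14*s^3 - 9.23*s^2 + 10.09*s + 6.27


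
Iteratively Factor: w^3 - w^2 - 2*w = (w + 1)*(w^2 - 2*w) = (w - 2)*(w + 1)*(w)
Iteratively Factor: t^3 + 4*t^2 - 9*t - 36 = (t + 4)*(t^2 - 9) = (t - 3)*(t + 4)*(t + 3)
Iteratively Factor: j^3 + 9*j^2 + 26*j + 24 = (j + 3)*(j^2 + 6*j + 8) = (j + 2)*(j + 3)*(j + 4)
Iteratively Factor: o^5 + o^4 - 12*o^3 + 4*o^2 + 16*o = (o - 2)*(o^4 + 3*o^3 - 6*o^2 - 8*o) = (o - 2)*(o + 4)*(o^3 - o^2 - 2*o) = (o - 2)^2*(o + 4)*(o^2 + o) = o*(o - 2)^2*(o + 4)*(o + 1)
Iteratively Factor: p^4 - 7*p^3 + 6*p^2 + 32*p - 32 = (p + 2)*(p^3 - 9*p^2 + 24*p - 16) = (p - 1)*(p + 2)*(p^2 - 8*p + 16) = (p - 4)*(p - 1)*(p + 2)*(p - 4)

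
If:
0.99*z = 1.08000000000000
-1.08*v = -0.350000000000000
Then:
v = 0.32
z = 1.09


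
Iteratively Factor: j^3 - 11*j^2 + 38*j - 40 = (j - 5)*(j^2 - 6*j + 8) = (j - 5)*(j - 2)*(j - 4)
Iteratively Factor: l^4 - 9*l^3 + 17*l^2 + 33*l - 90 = (l - 3)*(l^3 - 6*l^2 - l + 30) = (l - 3)*(l + 2)*(l^2 - 8*l + 15) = (l - 3)^2*(l + 2)*(l - 5)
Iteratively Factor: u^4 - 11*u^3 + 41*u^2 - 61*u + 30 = (u - 2)*(u^3 - 9*u^2 + 23*u - 15) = (u - 2)*(u - 1)*(u^2 - 8*u + 15) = (u - 5)*(u - 2)*(u - 1)*(u - 3)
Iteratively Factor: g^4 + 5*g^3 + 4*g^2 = (g)*(g^3 + 5*g^2 + 4*g) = g^2*(g^2 + 5*g + 4) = g^2*(g + 4)*(g + 1)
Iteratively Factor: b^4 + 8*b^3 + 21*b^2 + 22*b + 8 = (b + 1)*(b^3 + 7*b^2 + 14*b + 8) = (b + 1)*(b + 2)*(b^2 + 5*b + 4) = (b + 1)*(b + 2)*(b + 4)*(b + 1)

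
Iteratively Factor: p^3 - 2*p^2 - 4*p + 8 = (p + 2)*(p^2 - 4*p + 4) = (p - 2)*(p + 2)*(p - 2)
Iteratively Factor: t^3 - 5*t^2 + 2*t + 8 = (t + 1)*(t^2 - 6*t + 8) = (t - 4)*(t + 1)*(t - 2)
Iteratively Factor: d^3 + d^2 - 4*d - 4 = (d + 1)*(d^2 - 4) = (d + 1)*(d + 2)*(d - 2)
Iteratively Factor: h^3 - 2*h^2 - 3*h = (h - 3)*(h^2 + h) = (h - 3)*(h + 1)*(h)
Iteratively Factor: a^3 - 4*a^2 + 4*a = (a)*(a^2 - 4*a + 4) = a*(a - 2)*(a - 2)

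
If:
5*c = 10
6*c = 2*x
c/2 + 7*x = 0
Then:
No Solution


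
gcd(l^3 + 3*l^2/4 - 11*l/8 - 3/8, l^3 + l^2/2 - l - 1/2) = l - 1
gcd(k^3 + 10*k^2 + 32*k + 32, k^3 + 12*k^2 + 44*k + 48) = k^2 + 6*k + 8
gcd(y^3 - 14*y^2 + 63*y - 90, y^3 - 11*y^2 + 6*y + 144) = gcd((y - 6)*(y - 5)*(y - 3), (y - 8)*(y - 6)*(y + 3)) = y - 6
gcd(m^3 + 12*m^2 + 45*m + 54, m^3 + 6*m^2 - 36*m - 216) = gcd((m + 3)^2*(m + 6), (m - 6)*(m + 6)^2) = m + 6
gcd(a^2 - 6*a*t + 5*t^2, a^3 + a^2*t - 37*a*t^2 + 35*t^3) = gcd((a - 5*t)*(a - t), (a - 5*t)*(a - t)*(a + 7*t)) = a^2 - 6*a*t + 5*t^2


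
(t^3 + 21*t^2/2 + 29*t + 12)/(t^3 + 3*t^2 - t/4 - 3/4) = 2*(t^2 + 10*t + 24)/(2*t^2 + 5*t - 3)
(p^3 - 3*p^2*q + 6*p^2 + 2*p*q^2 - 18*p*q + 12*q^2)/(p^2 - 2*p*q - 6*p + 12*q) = (p^2 - p*q + 6*p - 6*q)/(p - 6)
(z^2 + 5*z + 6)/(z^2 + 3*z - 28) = (z^2 + 5*z + 6)/(z^2 + 3*z - 28)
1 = 1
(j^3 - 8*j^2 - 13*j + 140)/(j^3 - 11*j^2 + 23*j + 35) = (j + 4)/(j + 1)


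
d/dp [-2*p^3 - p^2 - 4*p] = -6*p^2 - 2*p - 4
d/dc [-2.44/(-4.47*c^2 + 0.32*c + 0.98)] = (0.7808 - 21.8136*c)/(-4.47*c^2 + 0.32*c + 0.98)^2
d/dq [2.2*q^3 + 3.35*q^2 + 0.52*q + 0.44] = 6.6*q^2 + 6.7*q + 0.52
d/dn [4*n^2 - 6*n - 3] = 8*n - 6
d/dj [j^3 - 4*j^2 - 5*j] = 3*j^2 - 8*j - 5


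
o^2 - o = o*(o - 1)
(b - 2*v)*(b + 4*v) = b^2 + 2*b*v - 8*v^2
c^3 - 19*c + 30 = (c - 3)*(c - 2)*(c + 5)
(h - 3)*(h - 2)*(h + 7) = h^3 + 2*h^2 - 29*h + 42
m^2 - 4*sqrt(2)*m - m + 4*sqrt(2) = (m - 1)*(m - 4*sqrt(2))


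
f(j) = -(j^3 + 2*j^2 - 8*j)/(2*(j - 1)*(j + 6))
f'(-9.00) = 0.26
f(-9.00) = 8.25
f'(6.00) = -0.47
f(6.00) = -2.00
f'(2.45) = -0.57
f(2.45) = -0.29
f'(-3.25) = 0.39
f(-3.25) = 0.55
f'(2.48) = -0.57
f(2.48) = -0.31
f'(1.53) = -1.65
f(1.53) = 0.50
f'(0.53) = -1.96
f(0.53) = -0.57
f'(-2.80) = 0.14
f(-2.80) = 0.66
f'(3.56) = -0.48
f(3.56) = -0.86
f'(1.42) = -2.40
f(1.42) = 0.72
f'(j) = -(3*j^2 + 4*j - 8)/(2*(j - 1)*(j + 6)) + (j^3 + 2*j^2 - 8*j)/(2*(j - 1)*(j + 6)^2) + (j^3 + 2*j^2 - 8*j)/(2*(j - 1)^2*(j + 6)) = (-j^4 - 10*j^3 + 24*j - 48)/(2*(j^4 + 10*j^3 + 13*j^2 - 60*j + 36))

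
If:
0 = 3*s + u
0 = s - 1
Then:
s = 1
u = -3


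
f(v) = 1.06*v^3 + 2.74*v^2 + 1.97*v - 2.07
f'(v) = 3.18*v^2 + 5.48*v + 1.97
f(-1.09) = -2.33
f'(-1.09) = -0.23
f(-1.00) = -2.36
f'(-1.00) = -0.33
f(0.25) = -1.39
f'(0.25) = 3.54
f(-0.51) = -2.50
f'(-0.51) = 0.00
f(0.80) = 1.80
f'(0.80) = 8.39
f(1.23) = 6.47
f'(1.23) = 13.52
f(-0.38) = -2.48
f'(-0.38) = 0.35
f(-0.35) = -2.47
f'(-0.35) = 0.44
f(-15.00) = -2992.62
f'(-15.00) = 635.27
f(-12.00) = -1462.83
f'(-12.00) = 394.13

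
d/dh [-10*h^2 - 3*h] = -20*h - 3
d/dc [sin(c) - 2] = cos(c)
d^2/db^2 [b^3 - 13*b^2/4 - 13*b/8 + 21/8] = 6*b - 13/2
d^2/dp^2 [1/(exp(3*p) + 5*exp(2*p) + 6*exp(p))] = (-(exp(2*p) + 5*exp(p) + 6)*(9*exp(2*p) + 20*exp(p) + 6) + 2*(3*exp(2*p) + 10*exp(p) + 6)^2)*exp(-p)/(exp(2*p) + 5*exp(p) + 6)^3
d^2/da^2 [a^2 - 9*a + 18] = 2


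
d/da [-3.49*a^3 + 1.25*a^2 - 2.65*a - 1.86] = -10.47*a^2 + 2.5*a - 2.65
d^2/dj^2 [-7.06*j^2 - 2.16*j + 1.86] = -14.1200000000000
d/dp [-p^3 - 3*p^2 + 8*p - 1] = -3*p^2 - 6*p + 8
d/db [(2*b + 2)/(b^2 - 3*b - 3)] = 2*b*(-b - 2)/(b^4 - 6*b^3 + 3*b^2 + 18*b + 9)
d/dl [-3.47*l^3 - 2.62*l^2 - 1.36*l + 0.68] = -10.41*l^2 - 5.24*l - 1.36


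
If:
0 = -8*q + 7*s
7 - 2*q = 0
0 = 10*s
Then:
No Solution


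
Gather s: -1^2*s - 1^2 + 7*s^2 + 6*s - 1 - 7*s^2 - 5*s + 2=0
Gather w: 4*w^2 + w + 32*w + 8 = 4*w^2 + 33*w + 8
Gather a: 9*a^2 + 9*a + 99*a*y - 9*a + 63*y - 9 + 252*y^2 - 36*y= 9*a^2 + 99*a*y + 252*y^2 + 27*y - 9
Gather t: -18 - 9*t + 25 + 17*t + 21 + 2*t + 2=10*t + 30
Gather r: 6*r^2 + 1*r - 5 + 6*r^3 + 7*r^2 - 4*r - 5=6*r^3 + 13*r^2 - 3*r - 10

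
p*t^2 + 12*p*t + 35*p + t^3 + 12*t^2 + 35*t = (p + t)*(t + 5)*(t + 7)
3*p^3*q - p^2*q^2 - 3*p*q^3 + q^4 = q*(-3*p + q)*(-p + q)*(p + q)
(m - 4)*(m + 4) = m^2 - 16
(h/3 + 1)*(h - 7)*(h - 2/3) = h^3/3 - 14*h^2/9 - 55*h/9 + 14/3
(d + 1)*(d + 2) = d^2 + 3*d + 2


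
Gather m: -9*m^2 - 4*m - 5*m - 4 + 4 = -9*m^2 - 9*m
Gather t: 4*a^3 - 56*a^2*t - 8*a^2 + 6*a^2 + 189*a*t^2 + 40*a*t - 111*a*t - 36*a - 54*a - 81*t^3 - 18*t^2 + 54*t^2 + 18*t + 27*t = 4*a^3 - 2*a^2 - 90*a - 81*t^3 + t^2*(189*a + 36) + t*(-56*a^2 - 71*a + 45)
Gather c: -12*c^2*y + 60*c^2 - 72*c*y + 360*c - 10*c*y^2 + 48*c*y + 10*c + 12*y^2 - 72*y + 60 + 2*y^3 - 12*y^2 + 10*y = c^2*(60 - 12*y) + c*(-10*y^2 - 24*y + 370) + 2*y^3 - 62*y + 60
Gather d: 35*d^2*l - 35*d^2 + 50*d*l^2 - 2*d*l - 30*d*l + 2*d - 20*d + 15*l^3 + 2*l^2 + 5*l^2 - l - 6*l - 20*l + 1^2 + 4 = d^2*(35*l - 35) + d*(50*l^2 - 32*l - 18) + 15*l^3 + 7*l^2 - 27*l + 5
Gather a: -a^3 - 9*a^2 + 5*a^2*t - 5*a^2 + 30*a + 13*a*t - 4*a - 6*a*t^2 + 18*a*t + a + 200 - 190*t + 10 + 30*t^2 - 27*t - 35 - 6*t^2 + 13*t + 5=-a^3 + a^2*(5*t - 14) + a*(-6*t^2 + 31*t + 27) + 24*t^2 - 204*t + 180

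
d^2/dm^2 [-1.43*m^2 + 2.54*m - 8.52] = -2.86000000000000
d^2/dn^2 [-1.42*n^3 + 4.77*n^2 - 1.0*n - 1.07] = 9.54 - 8.52*n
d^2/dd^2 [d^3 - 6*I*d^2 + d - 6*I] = 6*d - 12*I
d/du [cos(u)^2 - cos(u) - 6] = sin(u) - sin(2*u)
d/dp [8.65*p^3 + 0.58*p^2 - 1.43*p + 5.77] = 25.95*p^2 + 1.16*p - 1.43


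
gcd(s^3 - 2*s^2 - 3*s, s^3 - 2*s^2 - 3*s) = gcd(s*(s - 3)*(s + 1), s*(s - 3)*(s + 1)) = s^3 - 2*s^2 - 3*s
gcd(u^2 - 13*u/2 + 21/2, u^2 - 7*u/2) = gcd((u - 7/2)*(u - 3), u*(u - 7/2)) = u - 7/2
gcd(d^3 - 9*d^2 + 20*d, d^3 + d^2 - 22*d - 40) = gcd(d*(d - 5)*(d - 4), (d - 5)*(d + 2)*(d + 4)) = d - 5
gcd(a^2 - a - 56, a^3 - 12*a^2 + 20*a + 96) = a - 8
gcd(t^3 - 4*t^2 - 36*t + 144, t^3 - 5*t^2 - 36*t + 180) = t^2 - 36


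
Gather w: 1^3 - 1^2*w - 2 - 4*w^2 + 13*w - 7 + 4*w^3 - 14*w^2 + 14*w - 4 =4*w^3 - 18*w^2 + 26*w - 12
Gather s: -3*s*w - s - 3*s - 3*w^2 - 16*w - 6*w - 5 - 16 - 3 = s*(-3*w - 4) - 3*w^2 - 22*w - 24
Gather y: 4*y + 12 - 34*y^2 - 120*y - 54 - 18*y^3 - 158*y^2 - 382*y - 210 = -18*y^3 - 192*y^2 - 498*y - 252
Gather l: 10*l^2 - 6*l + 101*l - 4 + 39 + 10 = 10*l^2 + 95*l + 45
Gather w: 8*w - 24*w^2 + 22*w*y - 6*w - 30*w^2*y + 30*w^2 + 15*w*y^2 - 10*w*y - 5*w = w^2*(6 - 30*y) + w*(15*y^2 + 12*y - 3)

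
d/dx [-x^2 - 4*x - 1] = -2*x - 4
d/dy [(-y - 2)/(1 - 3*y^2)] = (3*y^2 - 6*y*(y + 2) - 1)/(3*y^2 - 1)^2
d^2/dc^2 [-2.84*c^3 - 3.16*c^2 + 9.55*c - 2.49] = -17.04*c - 6.32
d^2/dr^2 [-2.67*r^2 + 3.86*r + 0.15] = -5.34000000000000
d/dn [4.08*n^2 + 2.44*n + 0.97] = 8.16*n + 2.44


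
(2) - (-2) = 4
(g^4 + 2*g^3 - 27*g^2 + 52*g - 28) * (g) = g^5 + 2*g^4 - 27*g^3 + 52*g^2 - 28*g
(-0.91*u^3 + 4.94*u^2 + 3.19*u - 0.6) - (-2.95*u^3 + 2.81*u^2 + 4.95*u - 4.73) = 2.04*u^3 + 2.13*u^2 - 1.76*u + 4.13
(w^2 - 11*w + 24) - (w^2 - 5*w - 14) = 38 - 6*w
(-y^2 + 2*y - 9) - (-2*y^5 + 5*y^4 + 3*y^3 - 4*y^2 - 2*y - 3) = 2*y^5 - 5*y^4 - 3*y^3 + 3*y^2 + 4*y - 6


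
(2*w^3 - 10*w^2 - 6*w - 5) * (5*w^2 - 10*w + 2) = 10*w^5 - 70*w^4 + 74*w^3 + 15*w^2 + 38*w - 10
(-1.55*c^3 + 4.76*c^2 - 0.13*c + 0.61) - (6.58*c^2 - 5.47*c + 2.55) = -1.55*c^3 - 1.82*c^2 + 5.34*c - 1.94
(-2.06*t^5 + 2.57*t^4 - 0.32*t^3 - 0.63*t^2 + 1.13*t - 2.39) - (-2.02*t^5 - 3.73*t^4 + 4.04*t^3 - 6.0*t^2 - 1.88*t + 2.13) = -0.04*t^5 + 6.3*t^4 - 4.36*t^3 + 5.37*t^2 + 3.01*t - 4.52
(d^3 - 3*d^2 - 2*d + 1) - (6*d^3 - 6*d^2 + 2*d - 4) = -5*d^3 + 3*d^2 - 4*d + 5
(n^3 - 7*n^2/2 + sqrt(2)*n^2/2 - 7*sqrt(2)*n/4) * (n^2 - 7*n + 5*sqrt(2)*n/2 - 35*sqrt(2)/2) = n^5 - 21*n^4/2 + 3*sqrt(2)*n^4 - 63*sqrt(2)*n^3/2 + 27*n^3 - 105*n^2/4 + 147*sqrt(2)*n^2/2 + 245*n/4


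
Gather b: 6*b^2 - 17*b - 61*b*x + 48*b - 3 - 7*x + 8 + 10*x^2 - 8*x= 6*b^2 + b*(31 - 61*x) + 10*x^2 - 15*x + 5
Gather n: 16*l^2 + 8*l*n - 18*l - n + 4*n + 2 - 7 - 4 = 16*l^2 - 18*l + n*(8*l + 3) - 9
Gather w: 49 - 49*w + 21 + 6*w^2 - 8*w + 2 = 6*w^2 - 57*w + 72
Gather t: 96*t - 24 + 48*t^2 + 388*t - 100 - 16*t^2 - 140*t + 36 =32*t^2 + 344*t - 88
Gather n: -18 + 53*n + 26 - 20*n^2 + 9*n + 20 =-20*n^2 + 62*n + 28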